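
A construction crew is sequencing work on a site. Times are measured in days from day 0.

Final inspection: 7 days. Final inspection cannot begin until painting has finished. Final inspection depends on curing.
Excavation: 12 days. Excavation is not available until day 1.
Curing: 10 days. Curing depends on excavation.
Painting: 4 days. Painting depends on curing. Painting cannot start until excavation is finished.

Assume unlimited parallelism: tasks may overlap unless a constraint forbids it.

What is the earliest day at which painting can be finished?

27

Excavation waits on its own release at day 1, so it starts at day 1 and finishes at 1 + 12 = day 13.
Curing cannot begin until excavation (finishes day 13). It runs from day 13 to 13 + 10 = day 23.
Painting cannot start until curing (finishes day 23); excavation (finishes day 13). The controlling bound is day 23, so painting finishes at 23 + 4 = day 27.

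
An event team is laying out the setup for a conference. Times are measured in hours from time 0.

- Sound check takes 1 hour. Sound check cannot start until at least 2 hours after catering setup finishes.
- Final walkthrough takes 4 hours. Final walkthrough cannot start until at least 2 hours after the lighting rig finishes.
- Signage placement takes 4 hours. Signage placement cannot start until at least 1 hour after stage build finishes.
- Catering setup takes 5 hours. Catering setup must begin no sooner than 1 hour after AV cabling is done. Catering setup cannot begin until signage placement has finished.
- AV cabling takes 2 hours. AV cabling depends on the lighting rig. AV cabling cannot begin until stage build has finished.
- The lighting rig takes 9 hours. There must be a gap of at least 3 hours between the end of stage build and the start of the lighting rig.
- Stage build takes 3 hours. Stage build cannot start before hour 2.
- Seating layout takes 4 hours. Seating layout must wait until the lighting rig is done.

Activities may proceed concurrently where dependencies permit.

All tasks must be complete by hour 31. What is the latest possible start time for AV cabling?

20

Sound check has no dependents, so it just needs to finish by hour 31. Starting by 31 − 1 = hour 30 achieves that.
Catering setup must finish before sound check (must start by hour 30, minus 2-hour gap → hour 28). With a 5-hour duration, catering setup must start by 28 − 5 = hour 23.
AV cabling must finish before catering setup (must start by hour 23, minus 1-hour gap → hour 22). With a 2-hour duration, AV cabling must start by 22 − 2 = hour 20.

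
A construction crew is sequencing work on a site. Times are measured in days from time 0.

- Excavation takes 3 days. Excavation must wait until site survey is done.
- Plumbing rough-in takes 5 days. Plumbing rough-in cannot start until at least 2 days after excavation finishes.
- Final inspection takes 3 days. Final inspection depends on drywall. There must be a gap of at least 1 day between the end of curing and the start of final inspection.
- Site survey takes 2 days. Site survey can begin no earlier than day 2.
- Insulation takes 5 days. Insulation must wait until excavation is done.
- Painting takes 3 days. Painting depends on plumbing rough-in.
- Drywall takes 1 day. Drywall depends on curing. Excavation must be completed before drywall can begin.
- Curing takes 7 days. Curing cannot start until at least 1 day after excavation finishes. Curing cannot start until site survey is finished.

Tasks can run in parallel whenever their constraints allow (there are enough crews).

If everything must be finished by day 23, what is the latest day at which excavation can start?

8

To finish by day 23, final inspection (duration 3) must start no later than day 20.
Since final inspection (must start by day 20) depends on it, drywall must finish by day 20. Backing off its 1-day duration gives a latest start of day 19.
Curing must finish in time for drywall (must start by day 19); final inspection (must start by day 20, minus 1-day gap → day 19). The tightest is day 19, so curing must start by 19 − 7 = day 12.
To finish by day 23, painting (duration 3) must start no later than day 20.
Plumbing rough-in must finish before painting (must start by day 20). With a 5-day duration, plumbing rough-in must start by 20 − 5 = day 15.
Insulation must finish by day 23; it takes 5 days, so it must start by 23 − 5 = day 18.
Excavation feeds curing (must start by day 12, minus 1-day gap → day 11); plumbing rough-in (must start by day 15, minus 2-day gap → day 13); insulation (must start by day 18); drywall (must start by day 19). Taking the minimum, excavation must finish by day 11 and start by 11 − 3 = day 8.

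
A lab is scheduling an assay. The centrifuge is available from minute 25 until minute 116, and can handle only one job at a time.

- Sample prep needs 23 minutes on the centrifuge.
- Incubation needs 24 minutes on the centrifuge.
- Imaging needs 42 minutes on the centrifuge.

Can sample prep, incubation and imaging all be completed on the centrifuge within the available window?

The centrifuge window is 116 − 25 = 91 minutes.
Running back to back, the jobs need 23 + 24 + 42 = 89 minutes on the centrifuge.
Since 89 ≤ 91, they fit within the window.

Yes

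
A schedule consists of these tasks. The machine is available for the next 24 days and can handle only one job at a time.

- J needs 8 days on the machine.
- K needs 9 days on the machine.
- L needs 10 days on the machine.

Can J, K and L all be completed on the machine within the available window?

No

Running back to back, the jobs need 8 + 9 + 10 = 27 days on the machine.
Since 27 > 24, they cannot all fit.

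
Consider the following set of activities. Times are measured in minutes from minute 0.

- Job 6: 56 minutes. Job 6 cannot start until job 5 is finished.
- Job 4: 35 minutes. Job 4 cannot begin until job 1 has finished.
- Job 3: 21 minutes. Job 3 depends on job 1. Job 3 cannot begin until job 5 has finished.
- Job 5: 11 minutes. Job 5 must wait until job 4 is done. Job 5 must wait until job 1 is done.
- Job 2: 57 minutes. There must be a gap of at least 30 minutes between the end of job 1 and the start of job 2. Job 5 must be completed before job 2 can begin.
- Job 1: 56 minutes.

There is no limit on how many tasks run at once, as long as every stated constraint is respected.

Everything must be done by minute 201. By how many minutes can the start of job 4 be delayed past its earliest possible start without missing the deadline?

42

Job 1 can start immediately at minute 0; it finishes at minute 56.
Job 4 cannot begin until job 1 (finishes minute 56). It runs from minute 56 to 56 + 35 = minute 91.

Working backward from the deadline:
Nothing follows job 2; the deadline of minute 201 is its only limit. It must start by 201 − 57 = minute 144.
Job 3 must finish by minute 201; it takes 21 minutes, so it must start by 201 − 21 = minute 180.
Job 6 has no dependents, so it just needs to finish by minute 201. Starting by 201 − 56 = minute 145 achieves that.
Job 5 must finish in time for job 2 (must start by minute 144); job 3 (must start by minute 180); job 6 (must start by minute 145). The tightest is minute 144, so job 5 must start by 144 − 11 = minute 133.
Job 4 has to be done before job 5 (must start by minute 133). That means finishing by minute 133, i.e. starting by 133 − 35 = minute 98.
So job 4 can start as early as minute 56 and as late as minute 98, giving 98 − 56 = 42 minutes of slack.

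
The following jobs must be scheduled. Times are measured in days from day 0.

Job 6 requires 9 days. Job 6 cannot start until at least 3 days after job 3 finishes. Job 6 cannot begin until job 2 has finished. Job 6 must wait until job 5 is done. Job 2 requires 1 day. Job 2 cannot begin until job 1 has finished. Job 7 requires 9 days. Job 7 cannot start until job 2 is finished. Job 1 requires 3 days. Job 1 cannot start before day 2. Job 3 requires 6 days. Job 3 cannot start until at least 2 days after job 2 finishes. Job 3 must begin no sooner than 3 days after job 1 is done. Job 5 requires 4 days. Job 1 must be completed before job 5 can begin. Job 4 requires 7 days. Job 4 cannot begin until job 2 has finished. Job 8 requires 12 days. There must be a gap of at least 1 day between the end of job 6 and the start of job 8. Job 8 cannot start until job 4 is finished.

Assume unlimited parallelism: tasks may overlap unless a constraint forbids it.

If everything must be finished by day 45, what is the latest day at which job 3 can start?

Nothing follows job 8; the deadline of day 45 is its only limit. It must start by 45 − 12 = day 33.
Job 6 must finish before job 8 (must start by day 33, minus 1-day gap → day 32). With a 9-day duration, job 6 must start by 32 − 9 = day 23.
Since job 6 (must start by day 23, minus 3-day gap → day 20) depends on it, job 3 must finish by day 20. Backing off its 6-day duration gives a latest start of day 14.

14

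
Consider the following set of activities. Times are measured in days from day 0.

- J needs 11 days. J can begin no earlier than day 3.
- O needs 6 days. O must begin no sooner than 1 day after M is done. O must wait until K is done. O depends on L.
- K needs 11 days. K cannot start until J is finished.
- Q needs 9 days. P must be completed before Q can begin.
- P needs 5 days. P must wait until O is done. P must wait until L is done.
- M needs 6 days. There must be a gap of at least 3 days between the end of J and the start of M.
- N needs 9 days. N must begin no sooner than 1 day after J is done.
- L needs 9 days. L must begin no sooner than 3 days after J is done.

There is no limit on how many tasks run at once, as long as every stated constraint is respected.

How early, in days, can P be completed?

J waits on its own release at day 3, so it starts at day 3 and finishes at 3 + 11 = day 14.
M cannot begin until J (finishes day 14, plus 3-day gap → day 17). It runs from day 17 to 17 + 6 = day 23.
L cannot begin until J (finishes day 14, plus 3-day gap → day 17). It runs from day 17 to 17 + 9 = day 26.
K waits on J (finishes day 14), so it starts at day 14 and finishes at 14 + 11 = day 25.
O cannot start until M (finishes day 23, plus 1-day gap → day 24); K (finishes day 25); L (finishes day 26). The controlling bound is day 26, so O finishes at 26 + 6 = day 32.
P needs all of O (finishes day 32); L (finishes day 26). That puts its earliest start at day 32; it finishes at 32 + 5 = day 37.

37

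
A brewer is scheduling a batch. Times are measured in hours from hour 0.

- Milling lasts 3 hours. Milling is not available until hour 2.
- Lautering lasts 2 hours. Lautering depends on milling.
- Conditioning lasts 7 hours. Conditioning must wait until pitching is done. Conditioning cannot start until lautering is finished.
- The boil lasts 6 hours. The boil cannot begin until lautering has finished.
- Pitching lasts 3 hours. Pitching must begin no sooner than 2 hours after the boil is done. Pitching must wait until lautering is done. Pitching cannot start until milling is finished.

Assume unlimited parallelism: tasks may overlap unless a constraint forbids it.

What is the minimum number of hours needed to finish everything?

25

After its own release at hour 2, milling can start at hour 2 and finishes at hour 5.
After milling (finishes hour 5), lautering can start at hour 5 and finishes at hour 7.
The boil cannot begin until lautering (finishes hour 7). It runs from hour 7 to 7 + 6 = hour 13.
Pitching cannot start until the boil (finishes hour 13, plus 2-hour gap → hour 15); lautering (finishes hour 7); milling (finishes hour 5). The controlling bound is hour 15, so pitching finishes at 15 + 3 = hour 18.
For conditioning: pitching (finishes hour 18); lautering (finishes hour 7). Taking the maximum gives a start of hour 18, and it finishes at 18 + 7 = hour 25.
All tasks are finished once the last one completes. Finish times: Milling at 5, Lautering at 7, The boil at 13, Pitching at 18, Conditioning at 25. The latest is hour 25.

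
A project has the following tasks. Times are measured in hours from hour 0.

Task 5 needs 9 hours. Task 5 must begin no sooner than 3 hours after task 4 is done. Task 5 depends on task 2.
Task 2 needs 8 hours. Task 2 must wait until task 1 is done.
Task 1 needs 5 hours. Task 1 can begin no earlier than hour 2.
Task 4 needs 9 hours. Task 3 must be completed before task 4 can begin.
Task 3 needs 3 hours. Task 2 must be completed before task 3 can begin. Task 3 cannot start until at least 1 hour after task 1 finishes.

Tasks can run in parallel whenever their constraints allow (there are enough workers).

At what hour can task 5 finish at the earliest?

Task 1 waits on its own release at hour 2, so it starts at hour 2 and finishes at 2 + 5 = hour 7.
After task 1 (finishes hour 7), task 2 can start at hour 7 and finishes at hour 15.
Task 3 cannot start until task 2 (finishes hour 15); task 1 (finishes hour 7, plus 1-hour gap → hour 8). The controlling bound is hour 15, so task 3 finishes at 15 + 3 = hour 18.
Task 4 waits on task 3 (finishes hour 18), so it starts at hour 18 and finishes at 18 + 9 = hour 27.
Task 5 has to wait for task 4 (finishes hour 27, plus 3-hour gap → hour 30); task 2 (finishes hour 15). The latest of these is hour 30, so task 5 runs hour 30 to 30 + 9 = hour 39.

39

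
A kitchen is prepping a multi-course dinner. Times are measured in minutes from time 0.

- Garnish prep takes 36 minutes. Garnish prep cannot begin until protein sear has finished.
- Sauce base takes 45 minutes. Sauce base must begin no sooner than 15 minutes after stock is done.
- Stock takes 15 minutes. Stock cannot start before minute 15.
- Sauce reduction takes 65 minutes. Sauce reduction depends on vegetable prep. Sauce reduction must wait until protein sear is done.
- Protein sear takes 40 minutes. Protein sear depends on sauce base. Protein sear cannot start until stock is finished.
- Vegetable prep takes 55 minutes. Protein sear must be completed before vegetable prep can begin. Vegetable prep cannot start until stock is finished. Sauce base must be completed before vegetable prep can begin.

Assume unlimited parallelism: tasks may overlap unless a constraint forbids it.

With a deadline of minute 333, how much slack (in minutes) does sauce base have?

83

Stock waits on its own release at minute 15, so it starts at minute 15 and finishes at 15 + 15 = minute 30.
After stock (finishes minute 30, plus 15-minute gap → minute 45), sauce base can start at minute 45 and finishes at minute 90.

Working backward from the deadline:
Sauce reduction has no dependents, so it just needs to finish by minute 333. Starting by 333 − 65 = minute 268 achieves that.
Since sauce reduction (must start by minute 268) depends on it, vegetable prep must finish by minute 268. Backing off its 55-minute duration gives a latest start of minute 213.
To finish by minute 333, garnish prep (duration 36) must start no later than minute 297.
Protein sear has several dependents: vegetable prep (must start by minute 213); sauce reduction (must start by minute 268); garnish prep (must start by minute 297). The earliest of those limits is minute 213, so protein sear must start by 213 − 40 = minute 173.
For sauce base: protein sear (must start by minute 173); vegetable prep (must start by minute 213). The most restrictive is minute 173; with a 45-minute duration, sauce base must start by minute 128.
So sauce base can start as early as minute 45 and as late as minute 128, giving 128 − 45 = 83 minutes of slack.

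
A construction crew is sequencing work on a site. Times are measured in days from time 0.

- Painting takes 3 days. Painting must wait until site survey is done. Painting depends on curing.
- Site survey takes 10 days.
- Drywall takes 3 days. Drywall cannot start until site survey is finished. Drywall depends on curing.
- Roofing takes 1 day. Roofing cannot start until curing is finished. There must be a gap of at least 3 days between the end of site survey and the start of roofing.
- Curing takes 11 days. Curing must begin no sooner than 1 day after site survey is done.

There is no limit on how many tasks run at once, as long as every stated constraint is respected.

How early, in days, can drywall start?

Site survey has no prerequisites, so it starts at day 0 and finishes at day 10.
Curing waits on site survey (finishes day 10, plus 1-day gap → day 11), so it starts at day 11 and finishes at 11 + 11 = day 22.
Drywall waits on site survey (finishes day 10); curing (finishes day 22). The latest of these is day 22, which is the earliest drywall can start.

22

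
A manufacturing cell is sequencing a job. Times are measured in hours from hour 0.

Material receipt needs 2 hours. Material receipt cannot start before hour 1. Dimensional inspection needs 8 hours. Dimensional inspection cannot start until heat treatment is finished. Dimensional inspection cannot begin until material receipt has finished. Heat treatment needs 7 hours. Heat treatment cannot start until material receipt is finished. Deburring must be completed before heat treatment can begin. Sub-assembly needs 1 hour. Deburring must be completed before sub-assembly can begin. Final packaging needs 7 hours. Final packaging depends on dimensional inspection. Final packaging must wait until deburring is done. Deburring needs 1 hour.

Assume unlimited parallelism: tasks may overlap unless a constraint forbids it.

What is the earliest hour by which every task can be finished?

25

Nothing blocks deburring, so it runs from hour 0 to hour 1.
After deburring (finishes hour 1), sub-assembly can start at hour 1 and finishes at hour 2.
Material receipt waits on its own release at hour 1, so it starts at hour 1 and finishes at 1 + 2 = hour 3.
Heat treatment needs all of material receipt (finishes hour 3); deburring (finishes hour 1). That puts its earliest start at hour 3; it finishes at 3 + 7 = hour 10.
Dimensional inspection has to wait for heat treatment (finishes hour 10); material receipt (finishes hour 3). The latest of these is hour 10, so dimensional inspection runs hour 10 to 10 + 8 = hour 18.
Final packaging cannot start until dimensional inspection (finishes hour 18); deburring (finishes hour 1). The controlling bound is hour 18, so final packaging finishes at 18 + 7 = hour 25.
All tasks are finished once the last one completes. Finish times: Material receipt at 3, Deburring at 1, Heat treatment at 10, Dimensional inspection at 18, Sub-assembly at 2, Final packaging at 25. The latest is hour 25.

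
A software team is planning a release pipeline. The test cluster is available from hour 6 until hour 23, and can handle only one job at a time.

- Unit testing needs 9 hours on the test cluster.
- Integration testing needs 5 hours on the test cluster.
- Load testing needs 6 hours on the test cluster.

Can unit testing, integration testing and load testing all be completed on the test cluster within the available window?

No

The test cluster window is 23 − 6 = 17 hours.
Running back to back, the jobs need 9 + 5 + 6 = 20 hours on the test cluster.
Since 20 > 17, they cannot all fit.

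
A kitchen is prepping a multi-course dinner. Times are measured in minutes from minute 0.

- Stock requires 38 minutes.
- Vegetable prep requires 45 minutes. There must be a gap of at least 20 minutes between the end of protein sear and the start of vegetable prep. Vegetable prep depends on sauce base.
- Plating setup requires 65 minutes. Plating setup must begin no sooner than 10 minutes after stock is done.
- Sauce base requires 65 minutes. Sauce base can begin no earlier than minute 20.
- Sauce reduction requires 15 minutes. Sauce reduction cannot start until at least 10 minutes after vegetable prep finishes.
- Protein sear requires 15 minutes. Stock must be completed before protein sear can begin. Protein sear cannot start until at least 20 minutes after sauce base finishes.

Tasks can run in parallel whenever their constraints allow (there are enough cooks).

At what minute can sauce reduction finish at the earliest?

After its own release at minute 20, sauce base can start at minute 20 and finishes at minute 85.
Stock has no prerequisites, so it starts at minute 0 and finishes at minute 38.
For protein sear: stock (finishes minute 38); sauce base (finishes minute 85, plus 20-minute gap → minute 105). Taking the maximum gives a start of minute 105, and it finishes at 105 + 15 = minute 120.
For vegetable prep: protein sear (finishes minute 120, plus 20-minute gap → minute 140); sauce base (finishes minute 85). Taking the maximum gives a start of minute 140, and it finishes at 140 + 45 = minute 185.
Sauce reduction waits on vegetable prep (finishes minute 185, plus 10-minute gap → minute 195), so it starts at minute 195 and finishes at 195 + 15 = minute 210.

210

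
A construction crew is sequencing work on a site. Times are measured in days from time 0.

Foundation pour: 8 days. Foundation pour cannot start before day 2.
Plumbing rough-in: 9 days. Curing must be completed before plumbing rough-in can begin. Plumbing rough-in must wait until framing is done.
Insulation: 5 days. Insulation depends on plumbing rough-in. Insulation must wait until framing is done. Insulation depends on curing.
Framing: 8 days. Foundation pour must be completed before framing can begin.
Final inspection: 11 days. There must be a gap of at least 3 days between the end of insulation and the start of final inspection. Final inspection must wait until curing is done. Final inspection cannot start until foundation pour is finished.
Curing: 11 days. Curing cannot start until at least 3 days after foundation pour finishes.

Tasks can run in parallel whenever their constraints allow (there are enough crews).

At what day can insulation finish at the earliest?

38

Foundation pour cannot begin until its own release at day 2. It runs from day 2 to 2 + 8 = day 10.
Framing waits on foundation pour (finishes day 10), so it starts at day 10 and finishes at 10 + 8 = day 18.
Curing waits on foundation pour (finishes day 10, plus 3-day gap → day 13), so it starts at day 13 and finishes at 13 + 11 = day 24.
For plumbing rough-in: curing (finishes day 24); framing (finishes day 18). Taking the maximum gives a start of day 24, and it finishes at 24 + 9 = day 33.
Insulation has to wait for plumbing rough-in (finishes day 33); framing (finishes day 18); curing (finishes day 24). The latest of these is day 33, so insulation runs day 33 to 33 + 5 = day 38.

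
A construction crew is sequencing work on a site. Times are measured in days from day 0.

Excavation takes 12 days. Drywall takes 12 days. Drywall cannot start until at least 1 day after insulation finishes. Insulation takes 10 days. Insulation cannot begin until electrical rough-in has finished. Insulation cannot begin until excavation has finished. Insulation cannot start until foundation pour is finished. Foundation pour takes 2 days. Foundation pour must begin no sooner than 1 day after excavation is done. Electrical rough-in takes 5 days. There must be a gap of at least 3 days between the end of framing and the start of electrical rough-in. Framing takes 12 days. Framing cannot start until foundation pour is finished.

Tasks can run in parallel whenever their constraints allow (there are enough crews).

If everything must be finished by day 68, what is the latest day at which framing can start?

Nothing follows drywall; the deadline of day 68 is its only limit. It must start by 68 − 12 = day 56.
Insulation feeds into drywall (must start by day 56, minus 1-day gap → day 55); so insulation must finish by day 55 and therefore start by day 45.
Electrical rough-in feeds into insulation (must start by day 45); so electrical rough-in must finish by day 45 and therefore start by day 40.
Framing must finish before electrical rough-in (must start by day 40, minus 3-day gap → day 37). With a 12-day duration, framing must start by 37 − 12 = day 25.

25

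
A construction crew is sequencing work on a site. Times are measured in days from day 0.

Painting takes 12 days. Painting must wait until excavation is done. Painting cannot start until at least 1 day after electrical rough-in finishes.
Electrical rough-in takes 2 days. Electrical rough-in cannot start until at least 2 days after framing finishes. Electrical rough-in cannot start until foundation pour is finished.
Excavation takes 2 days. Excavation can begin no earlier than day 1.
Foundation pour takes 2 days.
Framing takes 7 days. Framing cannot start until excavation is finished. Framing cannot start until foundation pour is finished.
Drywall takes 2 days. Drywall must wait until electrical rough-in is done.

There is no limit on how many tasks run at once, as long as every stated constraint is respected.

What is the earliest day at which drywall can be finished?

Foundation pour can start immediately at day 0; it finishes at day 2.
After its own release at day 1, excavation can start at day 1 and finishes at day 3.
For framing: excavation (finishes day 3); foundation pour (finishes day 2). Taking the maximum gives a start of day 3, and it finishes at 3 + 7 = day 10.
Electrical rough-in needs all of framing (finishes day 10, plus 2-day gap → day 12); foundation pour (finishes day 2). That puts its earliest start at day 12; it finishes at 12 + 2 = day 14.
Drywall cannot begin until electrical rough-in (finishes day 14). It runs from day 14 to 14 + 2 = day 16.

16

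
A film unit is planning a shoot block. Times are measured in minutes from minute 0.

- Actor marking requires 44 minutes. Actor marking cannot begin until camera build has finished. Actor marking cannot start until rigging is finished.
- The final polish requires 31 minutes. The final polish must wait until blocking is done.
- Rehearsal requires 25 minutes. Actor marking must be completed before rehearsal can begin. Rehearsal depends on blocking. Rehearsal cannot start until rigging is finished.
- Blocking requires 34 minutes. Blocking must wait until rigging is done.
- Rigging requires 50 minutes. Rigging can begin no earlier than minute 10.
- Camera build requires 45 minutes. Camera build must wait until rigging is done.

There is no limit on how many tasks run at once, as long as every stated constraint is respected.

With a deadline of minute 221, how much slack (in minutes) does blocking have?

96

After its own release at minute 10, rigging can start at minute 10 and finishes at minute 60.
After rigging (finishes minute 60), blocking can start at minute 60 and finishes at minute 94.

Working backward from the deadline:
To finish by minute 221, rehearsal (duration 25) must start no later than minute 196.
Nothing follows the final polish; the deadline of minute 221 is its only limit. It must start by 221 − 31 = minute 190.
Blocking feeds rehearsal (must start by minute 196); the final polish (must start by minute 190). Taking the minimum, blocking must finish by minute 190 and start by 190 − 34 = minute 156.
So blocking can start as early as minute 60 and as late as minute 156, giving 156 − 60 = 96 minutes of slack.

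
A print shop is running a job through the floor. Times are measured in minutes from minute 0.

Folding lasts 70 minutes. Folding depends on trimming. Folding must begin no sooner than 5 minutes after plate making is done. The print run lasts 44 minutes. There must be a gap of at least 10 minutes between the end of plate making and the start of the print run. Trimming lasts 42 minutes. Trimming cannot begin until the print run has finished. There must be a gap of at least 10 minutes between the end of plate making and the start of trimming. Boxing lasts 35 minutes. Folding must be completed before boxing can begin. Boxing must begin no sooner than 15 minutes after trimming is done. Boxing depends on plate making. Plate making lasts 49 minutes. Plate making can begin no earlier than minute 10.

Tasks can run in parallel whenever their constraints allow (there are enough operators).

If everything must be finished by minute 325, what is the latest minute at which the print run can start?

Boxing must finish by minute 325; it takes 35 minutes, so it must start by 325 − 35 = minute 290.
Folding has to be done before boxing (must start by minute 290). That means finishing by minute 290, i.e. starting by 290 − 70 = minute 220.
For trimming: folding (must start by minute 220); boxing (must start by minute 290, minus 15-minute gap → minute 275). The most restrictive is minute 220; with a 42-minute duration, trimming must start by minute 178.
The print run must finish before trimming (must start by minute 178). With a 44-minute duration, the print run must start by 178 − 44 = minute 134.

134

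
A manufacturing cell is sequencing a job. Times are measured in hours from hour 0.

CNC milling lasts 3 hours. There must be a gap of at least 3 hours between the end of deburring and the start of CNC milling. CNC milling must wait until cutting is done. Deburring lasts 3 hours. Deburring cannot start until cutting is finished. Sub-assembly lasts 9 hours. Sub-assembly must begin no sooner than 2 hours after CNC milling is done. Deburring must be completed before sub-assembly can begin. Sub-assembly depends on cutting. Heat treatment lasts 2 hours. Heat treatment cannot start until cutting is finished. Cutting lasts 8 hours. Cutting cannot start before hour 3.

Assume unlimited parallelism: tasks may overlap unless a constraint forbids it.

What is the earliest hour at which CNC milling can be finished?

Cutting cannot begin until its own release at hour 3. It runs from hour 3 to 3 + 8 = hour 11.
Deburring cannot begin until cutting (finishes hour 11). It runs from hour 11 to 11 + 3 = hour 14.
For CNC milling: deburring (finishes hour 14, plus 3-hour gap → hour 17); cutting (finishes hour 11). Taking the maximum gives a start of hour 17, and it finishes at 17 + 3 = hour 20.

20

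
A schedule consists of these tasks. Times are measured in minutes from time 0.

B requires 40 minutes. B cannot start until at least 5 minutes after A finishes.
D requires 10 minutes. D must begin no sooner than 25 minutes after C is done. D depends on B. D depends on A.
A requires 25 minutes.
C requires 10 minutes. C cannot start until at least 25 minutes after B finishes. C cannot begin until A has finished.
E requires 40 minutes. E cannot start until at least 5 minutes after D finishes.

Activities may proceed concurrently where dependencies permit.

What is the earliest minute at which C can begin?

95

Nothing blocks A, so it runs from minute 0 to minute 25.
After A (finishes minute 25, plus 5-minute gap → minute 30), B can start at minute 30 and finishes at minute 70.
C waits on B (finishes minute 70, plus 25-minute gap → minute 95); A (finishes minute 25). The latest of these is minute 95, which is the earliest C can start.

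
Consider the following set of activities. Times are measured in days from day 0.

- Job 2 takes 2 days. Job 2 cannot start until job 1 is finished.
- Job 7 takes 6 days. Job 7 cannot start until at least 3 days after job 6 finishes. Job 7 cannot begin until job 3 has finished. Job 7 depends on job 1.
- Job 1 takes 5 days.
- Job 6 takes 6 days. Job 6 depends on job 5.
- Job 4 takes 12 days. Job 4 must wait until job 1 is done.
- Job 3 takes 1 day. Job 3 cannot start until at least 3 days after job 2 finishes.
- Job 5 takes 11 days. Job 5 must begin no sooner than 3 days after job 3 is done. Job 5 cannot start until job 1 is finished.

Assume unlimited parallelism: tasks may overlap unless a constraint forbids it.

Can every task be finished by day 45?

Job 1 has no prerequisites, so it starts at day 0 and finishes at day 5.
Job 4 waits on job 1 (finishes day 5), so it starts at day 5 and finishes at 5 + 12 = day 17.
Job 2 waits on job 1 (finishes day 5), so it starts at day 5 and finishes at 5 + 2 = day 7.
Job 3 waits on job 2 (finishes day 7, plus 3-day gap → day 10), so it starts at day 10 and finishes at 10 + 1 = day 11.
For job 5: job 3 (finishes day 11, plus 3-day gap → day 14); job 1 (finishes day 5). Taking the maximum gives a start of day 14, and it finishes at 14 + 11 = day 25.
Job 6 waits on job 5 (finishes day 25), so it starts at day 25 and finishes at 25 + 6 = day 31.
Job 7 cannot start until job 6 (finishes day 31, plus 3-day gap → day 34); job 3 (finishes day 11); job 1 (finishes day 5). The controlling bound is day 34, so job 7 finishes at 34 + 6 = day 40.
Every task is finished by day 40, which is no later than the deadline of 45, so the schedule is feasible.

Yes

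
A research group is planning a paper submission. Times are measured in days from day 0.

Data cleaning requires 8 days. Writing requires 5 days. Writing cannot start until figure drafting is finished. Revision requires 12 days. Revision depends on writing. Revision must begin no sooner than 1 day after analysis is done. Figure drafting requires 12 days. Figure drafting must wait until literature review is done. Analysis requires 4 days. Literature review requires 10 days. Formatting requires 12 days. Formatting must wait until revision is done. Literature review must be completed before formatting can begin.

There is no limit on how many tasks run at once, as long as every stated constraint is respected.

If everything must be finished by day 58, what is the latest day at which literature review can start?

7

Formatting must finish by day 58; it takes 12 days, so it must start by 58 − 12 = day 46.
Revision feeds into formatting (must start by day 46); so revision must finish by day 46 and therefore start by day 34.
Writing must finish before revision (must start by day 34). With a 5-day duration, writing must start by 34 − 5 = day 29.
Figure drafting feeds into writing (must start by day 29); so figure drafting must finish by day 29 and therefore start by day 17.
Literature review feeds figure drafting (must start by day 17); formatting (must start by day 46). Taking the minimum, literature review must finish by day 17 and start by 17 − 10 = day 7.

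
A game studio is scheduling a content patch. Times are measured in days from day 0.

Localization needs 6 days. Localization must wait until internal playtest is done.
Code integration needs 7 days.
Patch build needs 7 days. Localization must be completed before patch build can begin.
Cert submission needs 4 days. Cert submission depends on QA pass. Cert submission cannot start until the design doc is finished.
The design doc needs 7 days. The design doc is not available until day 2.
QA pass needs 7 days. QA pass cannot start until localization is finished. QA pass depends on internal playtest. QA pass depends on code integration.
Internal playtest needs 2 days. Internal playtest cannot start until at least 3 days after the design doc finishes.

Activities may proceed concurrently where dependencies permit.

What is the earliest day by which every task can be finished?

Code integration can start immediately at day 0; it finishes at day 7.
After its own release at day 2, the design doc can start at day 2 and finishes at day 9.
After the design doc (finishes day 9, plus 3-day gap → day 12), internal playtest can start at day 12 and finishes at day 14.
Localization cannot begin until internal playtest (finishes day 14). It runs from day 14 to 14 + 6 = day 20.
After localization (finishes day 20), patch build can start at day 20 and finishes at day 27.
For QA pass: localization (finishes day 20); internal playtest (finishes day 14); code integration (finishes day 7). Taking the maximum gives a start of day 20, and it finishes at 20 + 7 = day 27.
For cert submission: QA pass (finishes day 27); the design doc (finishes day 9). Taking the maximum gives a start of day 27, and it finishes at 27 + 4 = day 31.
All tasks are finished once the last one completes. Finish times: The design doc at 9, Code integration at 7, Internal playtest at 14, Localization at 20, QA pass at 27, Cert submission at 31, Patch build at 27. The latest is day 31.

31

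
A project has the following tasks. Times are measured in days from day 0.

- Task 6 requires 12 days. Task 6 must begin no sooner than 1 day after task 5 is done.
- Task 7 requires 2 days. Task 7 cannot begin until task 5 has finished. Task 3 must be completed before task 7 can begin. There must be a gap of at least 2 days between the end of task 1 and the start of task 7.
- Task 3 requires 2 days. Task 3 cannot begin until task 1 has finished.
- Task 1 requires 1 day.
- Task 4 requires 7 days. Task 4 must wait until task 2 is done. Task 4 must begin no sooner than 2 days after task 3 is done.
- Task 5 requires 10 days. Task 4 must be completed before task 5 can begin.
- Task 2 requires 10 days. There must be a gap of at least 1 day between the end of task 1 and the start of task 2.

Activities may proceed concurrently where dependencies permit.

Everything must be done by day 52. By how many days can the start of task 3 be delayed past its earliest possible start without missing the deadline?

Task 1 can start immediately at day 0; it finishes at day 1.
After task 1 (finishes day 1), task 3 can start at day 1 and finishes at day 3.

Working backward from the deadline:
Nothing follows task 6; the deadline of day 52 is its only limit. It must start by 52 − 12 = day 40.
Nothing follows task 7; the deadline of day 52 is its only limit. It must start by 52 − 2 = day 50.
Task 5 feeds task 6 (must start by day 40, minus 1-day gap → day 39); task 7 (must start by day 50). Taking the minimum, task 5 must finish by day 39 and start by 39 − 10 = day 29.
Task 4 feeds into task 5 (must start by day 29); so task 4 must finish by day 29 and therefore start by day 22.
Task 3 feeds task 4 (must start by day 22, minus 2-day gap → day 20); task 7 (must start by day 50). Taking the minimum, task 3 must finish by day 20 and start by 20 − 2 = day 18.
So task 3 can start as early as day 1 and as late as day 18, giving 18 − 1 = 17 days of slack.

17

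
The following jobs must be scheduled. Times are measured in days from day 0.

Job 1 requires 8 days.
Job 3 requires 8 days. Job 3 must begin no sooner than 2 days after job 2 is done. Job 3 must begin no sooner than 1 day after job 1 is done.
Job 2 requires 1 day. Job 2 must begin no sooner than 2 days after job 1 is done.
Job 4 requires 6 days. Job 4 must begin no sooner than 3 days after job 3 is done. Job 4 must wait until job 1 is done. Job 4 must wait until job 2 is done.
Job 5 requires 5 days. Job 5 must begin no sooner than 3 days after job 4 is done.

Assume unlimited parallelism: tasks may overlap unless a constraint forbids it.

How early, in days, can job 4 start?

Nothing blocks job 1, so it runs from day 0 to day 8.
Job 2 waits on job 1 (finishes day 8, plus 2-day gap → day 10), so it starts at day 10 and finishes at 10 + 1 = day 11.
Job 3 has to wait for job 2 (finishes day 11, plus 2-day gap → day 13); job 1 (finishes day 8, plus 1-day gap → day 9). The latest of these is day 13, so job 3 runs day 13 to 13 + 8 = day 21.
Job 4 waits on job 3 (finishes day 21, plus 3-day gap → day 24); job 1 (finishes day 8); job 2 (finishes day 11). The latest of these is day 24, which is the earliest job 4 can start.

24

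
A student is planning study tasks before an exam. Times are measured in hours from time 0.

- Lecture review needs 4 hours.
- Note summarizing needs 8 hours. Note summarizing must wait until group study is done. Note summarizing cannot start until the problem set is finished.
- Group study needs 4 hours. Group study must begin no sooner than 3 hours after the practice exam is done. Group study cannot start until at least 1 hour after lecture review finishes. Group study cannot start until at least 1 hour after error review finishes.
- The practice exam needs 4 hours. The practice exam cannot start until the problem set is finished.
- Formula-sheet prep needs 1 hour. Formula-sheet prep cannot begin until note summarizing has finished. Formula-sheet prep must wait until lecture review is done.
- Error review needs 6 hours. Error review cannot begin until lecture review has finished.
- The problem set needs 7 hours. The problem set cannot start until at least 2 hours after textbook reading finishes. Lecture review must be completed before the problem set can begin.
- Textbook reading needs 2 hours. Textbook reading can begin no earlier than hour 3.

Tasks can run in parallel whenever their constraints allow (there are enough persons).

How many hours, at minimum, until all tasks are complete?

34

Lecture review can start immediately at hour 0; it finishes at hour 4.
Error review waits on lecture review (finishes hour 4), so it starts at hour 4 and finishes at 4 + 6 = hour 10.
Textbook reading cannot begin until its own release at hour 3. It runs from hour 3 to 3 + 2 = hour 5.
The problem set needs all of textbook reading (finishes hour 5, plus 2-hour gap → hour 7); lecture review (finishes hour 4). That puts its earliest start at hour 7; it finishes at 7 + 7 = hour 14.
The practice exam cannot begin until the problem set (finishes hour 14). It runs from hour 14 to 14 + 4 = hour 18.
For group study: the practice exam (finishes hour 18, plus 3-hour gap → hour 21); lecture review (finishes hour 4, plus 1-hour gap → hour 5); error review (finishes hour 10, plus 1-hour gap → hour 11). Taking the maximum gives a start of hour 21, and it finishes at 21 + 4 = hour 25.
Note summarizing has to wait for group study (finishes hour 25); the problem set (finishes hour 14). The latest of these is hour 25, so note summarizing runs hour 25 to 25 + 8 = hour 33.
Formula-sheet prep has to wait for note summarizing (finishes hour 33); lecture review (finishes hour 4). The latest of these is hour 33, so formula-sheet prep runs hour 33 to 33 + 1 = hour 34.
All tasks are finished once the last one completes. Finish times: Textbook reading at 5, Lecture review at 4, The problem set at 14, The practice exam at 18, Error review at 10, Group study at 25, Note summarizing at 33, Formula-sheet prep at 34. The latest is hour 34.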